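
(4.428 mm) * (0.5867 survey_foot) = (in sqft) 0.008523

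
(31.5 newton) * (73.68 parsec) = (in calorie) 1.712e+19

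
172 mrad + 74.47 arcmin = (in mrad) 193.7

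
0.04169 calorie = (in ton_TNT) 4.169e-11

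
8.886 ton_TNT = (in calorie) 8.886e+09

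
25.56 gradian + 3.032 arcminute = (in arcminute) 1383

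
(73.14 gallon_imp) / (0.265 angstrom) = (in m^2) 1.255e+10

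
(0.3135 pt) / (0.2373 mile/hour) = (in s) 0.001043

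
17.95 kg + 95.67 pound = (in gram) 6.135e+04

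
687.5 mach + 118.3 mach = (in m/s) 2.744e+05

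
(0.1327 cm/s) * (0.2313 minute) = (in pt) 52.2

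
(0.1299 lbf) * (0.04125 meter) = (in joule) 0.02384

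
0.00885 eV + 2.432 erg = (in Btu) 2.305e-10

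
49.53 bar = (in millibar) 4.953e+04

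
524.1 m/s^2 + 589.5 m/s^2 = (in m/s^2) 1114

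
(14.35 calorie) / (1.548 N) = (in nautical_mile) 0.02094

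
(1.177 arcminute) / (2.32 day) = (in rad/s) 1.708e-09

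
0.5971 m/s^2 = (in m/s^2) 0.5971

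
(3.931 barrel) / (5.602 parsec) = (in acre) 8.934e-22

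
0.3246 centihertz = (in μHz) 3246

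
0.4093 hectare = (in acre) 1.011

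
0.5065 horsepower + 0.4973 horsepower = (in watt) 748.5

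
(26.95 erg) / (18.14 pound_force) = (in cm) 3.34e-06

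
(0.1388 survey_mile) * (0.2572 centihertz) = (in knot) 1.117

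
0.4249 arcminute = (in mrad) 0.1236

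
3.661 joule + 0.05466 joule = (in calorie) 0.8881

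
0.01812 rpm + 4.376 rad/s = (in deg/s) 250.8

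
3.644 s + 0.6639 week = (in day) 4.647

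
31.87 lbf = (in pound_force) 31.87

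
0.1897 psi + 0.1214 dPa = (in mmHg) 9.81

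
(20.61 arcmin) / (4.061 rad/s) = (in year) 4.681e-11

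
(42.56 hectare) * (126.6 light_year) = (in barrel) 3.206e+24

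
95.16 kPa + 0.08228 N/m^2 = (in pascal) 9.516e+04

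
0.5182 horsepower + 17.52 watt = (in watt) 403.9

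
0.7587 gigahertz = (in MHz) 758.7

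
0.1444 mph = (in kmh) 0.2324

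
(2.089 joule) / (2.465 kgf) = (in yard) 0.09451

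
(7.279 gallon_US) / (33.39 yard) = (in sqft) 0.009714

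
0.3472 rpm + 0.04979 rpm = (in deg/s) 2.382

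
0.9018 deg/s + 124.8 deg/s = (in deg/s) 125.7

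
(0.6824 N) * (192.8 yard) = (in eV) 7.509e+20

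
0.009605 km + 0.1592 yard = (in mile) 0.006059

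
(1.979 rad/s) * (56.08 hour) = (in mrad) 3.995e+08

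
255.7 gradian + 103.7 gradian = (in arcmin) 1.941e+04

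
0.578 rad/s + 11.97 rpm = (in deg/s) 104.9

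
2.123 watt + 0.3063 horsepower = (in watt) 230.5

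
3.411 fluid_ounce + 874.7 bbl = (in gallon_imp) 3.059e+04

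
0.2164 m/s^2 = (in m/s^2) 0.2164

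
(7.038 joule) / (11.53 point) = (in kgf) 176.4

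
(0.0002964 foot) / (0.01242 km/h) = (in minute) 0.0004364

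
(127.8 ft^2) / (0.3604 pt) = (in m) 9.338e+04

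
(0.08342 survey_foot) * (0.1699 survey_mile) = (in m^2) 6.952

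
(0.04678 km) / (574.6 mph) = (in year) 5.775e-09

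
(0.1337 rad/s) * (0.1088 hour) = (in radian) 52.37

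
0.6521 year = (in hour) 5712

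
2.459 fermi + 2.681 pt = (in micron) 945.8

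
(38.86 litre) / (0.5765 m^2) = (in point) 191.1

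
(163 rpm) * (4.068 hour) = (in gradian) 1.591e+07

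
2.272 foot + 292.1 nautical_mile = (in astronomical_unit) 3.616e-06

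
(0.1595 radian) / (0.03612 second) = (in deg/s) 253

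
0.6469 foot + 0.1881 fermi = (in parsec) 6.39e-18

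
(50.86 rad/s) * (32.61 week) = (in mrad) 1.003e+12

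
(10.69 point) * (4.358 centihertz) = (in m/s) 0.0001643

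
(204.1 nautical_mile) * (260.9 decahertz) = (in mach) 2.896e+06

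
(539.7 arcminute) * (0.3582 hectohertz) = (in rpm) 53.7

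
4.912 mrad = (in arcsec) 1013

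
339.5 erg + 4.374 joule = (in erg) 4.374e+07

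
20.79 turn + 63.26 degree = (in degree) 7548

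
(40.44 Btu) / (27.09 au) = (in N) 1.053e-08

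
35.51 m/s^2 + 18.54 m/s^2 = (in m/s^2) 54.05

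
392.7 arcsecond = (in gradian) 0.1212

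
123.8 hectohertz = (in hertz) 1.238e+04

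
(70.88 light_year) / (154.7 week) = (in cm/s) 7.167e+11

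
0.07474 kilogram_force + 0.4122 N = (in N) 1.145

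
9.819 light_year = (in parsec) 3.011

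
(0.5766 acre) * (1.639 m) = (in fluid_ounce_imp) 1.346e+08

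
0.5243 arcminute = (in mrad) 0.1525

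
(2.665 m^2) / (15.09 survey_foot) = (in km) 0.0005794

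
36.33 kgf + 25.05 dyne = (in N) 356.3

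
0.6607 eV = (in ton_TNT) 2.53e-29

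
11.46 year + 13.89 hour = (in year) 11.46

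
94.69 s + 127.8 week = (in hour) 2.147e+04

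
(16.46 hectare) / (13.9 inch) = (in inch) 1.835e+07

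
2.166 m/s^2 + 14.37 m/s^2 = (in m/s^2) 16.54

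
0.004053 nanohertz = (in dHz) 4.053e-11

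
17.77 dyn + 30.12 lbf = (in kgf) 13.66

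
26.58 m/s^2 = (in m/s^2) 26.58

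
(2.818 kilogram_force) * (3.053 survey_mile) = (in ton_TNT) 3.245e-05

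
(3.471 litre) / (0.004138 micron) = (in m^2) 8.388e+05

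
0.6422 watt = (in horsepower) 0.0008612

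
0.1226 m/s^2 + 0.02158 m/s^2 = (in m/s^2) 0.1442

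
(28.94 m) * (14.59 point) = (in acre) 3.681e-05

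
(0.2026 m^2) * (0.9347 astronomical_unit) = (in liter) 2.833e+13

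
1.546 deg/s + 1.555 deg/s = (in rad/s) 0.05412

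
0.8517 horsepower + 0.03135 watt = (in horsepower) 0.8517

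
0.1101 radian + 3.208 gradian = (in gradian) 10.22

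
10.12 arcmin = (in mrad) 2.944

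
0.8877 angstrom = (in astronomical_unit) 5.934e-22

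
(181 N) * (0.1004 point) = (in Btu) 6.076e-06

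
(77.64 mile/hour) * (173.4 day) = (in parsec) 1.685e-08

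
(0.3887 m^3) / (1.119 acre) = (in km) 8.584e-08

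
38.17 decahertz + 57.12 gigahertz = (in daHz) 5.712e+09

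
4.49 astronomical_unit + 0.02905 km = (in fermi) 6.717e+26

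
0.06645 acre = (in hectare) 0.02689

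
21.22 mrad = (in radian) 0.02122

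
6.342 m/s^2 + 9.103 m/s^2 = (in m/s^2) 15.45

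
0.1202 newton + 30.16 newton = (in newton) 30.28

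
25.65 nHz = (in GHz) 2.565e-17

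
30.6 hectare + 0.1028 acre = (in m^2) 3.064e+05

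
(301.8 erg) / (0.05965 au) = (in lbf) 7.603e-16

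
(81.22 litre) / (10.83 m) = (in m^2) 0.0075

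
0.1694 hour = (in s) 609.8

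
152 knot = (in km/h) 281.5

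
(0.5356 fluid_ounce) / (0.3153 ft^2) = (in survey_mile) 3.36e-07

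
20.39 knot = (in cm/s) 1049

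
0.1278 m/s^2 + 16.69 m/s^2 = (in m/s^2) 16.82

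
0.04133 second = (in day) 4.784e-07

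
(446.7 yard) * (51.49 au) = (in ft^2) 3.387e+16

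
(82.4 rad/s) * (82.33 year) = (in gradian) 1.362e+13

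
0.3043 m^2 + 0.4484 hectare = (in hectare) 0.4484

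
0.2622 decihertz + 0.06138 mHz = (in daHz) 0.002628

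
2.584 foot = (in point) 2233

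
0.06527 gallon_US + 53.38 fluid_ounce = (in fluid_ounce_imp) 64.26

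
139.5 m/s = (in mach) 0.4097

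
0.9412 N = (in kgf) 0.09598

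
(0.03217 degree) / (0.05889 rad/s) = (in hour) 2.648e-06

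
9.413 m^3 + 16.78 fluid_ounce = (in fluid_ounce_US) 3.183e+05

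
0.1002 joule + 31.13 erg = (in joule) 0.1002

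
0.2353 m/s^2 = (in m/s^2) 0.2353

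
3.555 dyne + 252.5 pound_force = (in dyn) 1.123e+08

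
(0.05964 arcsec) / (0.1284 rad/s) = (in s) 2.252e-06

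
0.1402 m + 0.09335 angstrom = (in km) 0.0001402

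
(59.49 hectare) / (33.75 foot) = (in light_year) 6.113e-12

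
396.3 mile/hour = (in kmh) 637.8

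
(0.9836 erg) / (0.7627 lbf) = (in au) 1.938e-19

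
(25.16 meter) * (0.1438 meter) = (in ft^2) 38.94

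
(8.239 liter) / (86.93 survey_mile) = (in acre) 1.455e-11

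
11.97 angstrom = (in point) 3.393e-06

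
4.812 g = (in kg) 0.004812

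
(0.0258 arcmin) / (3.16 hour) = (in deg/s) 3.78e-08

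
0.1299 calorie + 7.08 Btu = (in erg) 7.47e+10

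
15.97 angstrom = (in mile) 9.923e-13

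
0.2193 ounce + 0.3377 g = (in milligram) 6555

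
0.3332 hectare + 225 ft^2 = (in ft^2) 3.609e+04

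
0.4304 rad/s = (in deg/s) 24.66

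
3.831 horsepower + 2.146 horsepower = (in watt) 4457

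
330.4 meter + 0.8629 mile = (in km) 1.719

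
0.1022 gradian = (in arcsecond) 331.1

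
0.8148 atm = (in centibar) 82.56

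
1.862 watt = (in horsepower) 0.002497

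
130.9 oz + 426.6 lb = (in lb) 434.8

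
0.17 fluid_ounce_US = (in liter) 0.005028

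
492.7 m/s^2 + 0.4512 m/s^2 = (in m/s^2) 493.2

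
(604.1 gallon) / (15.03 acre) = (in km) 3.76e-08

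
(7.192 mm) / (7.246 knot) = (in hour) 5.359e-07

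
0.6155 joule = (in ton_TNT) 1.471e-10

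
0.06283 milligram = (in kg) 6.283e-08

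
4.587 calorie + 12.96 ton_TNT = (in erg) 5.422e+17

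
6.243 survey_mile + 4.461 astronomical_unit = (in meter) 6.674e+11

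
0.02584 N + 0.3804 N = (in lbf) 0.09133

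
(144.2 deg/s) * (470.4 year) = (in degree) 2.139e+12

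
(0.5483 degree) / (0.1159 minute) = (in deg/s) 0.07885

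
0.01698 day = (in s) 1467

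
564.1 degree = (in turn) 1.567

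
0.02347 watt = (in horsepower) 3.147e-05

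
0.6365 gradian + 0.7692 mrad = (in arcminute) 37.02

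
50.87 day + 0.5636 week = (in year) 0.1502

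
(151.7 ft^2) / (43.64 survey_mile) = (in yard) 0.0002195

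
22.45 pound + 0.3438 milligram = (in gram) 1.018e+04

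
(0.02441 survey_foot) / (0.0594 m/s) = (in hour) 3.479e-05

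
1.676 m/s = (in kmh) 6.034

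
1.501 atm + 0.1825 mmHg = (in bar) 1.521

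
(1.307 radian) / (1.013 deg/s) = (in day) 0.0008556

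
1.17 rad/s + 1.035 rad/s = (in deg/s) 126.3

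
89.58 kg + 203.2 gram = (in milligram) 8.978e+07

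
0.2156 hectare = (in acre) 0.5328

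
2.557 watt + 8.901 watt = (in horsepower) 0.01537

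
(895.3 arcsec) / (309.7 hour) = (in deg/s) 2.231e-07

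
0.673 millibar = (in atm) 0.0006642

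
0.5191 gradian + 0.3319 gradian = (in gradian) 0.851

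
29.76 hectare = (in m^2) 2.976e+05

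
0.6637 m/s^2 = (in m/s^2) 0.6637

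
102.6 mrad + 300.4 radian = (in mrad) 3.005e+05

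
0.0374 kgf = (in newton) 0.3668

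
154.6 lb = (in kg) 70.13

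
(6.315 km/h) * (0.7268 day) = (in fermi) 1.102e+20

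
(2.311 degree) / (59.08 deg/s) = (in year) 1.24e-09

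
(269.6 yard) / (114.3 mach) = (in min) 0.0001056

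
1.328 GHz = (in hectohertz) 1.328e+07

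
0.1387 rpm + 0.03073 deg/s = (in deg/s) 0.8629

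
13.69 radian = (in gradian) 871.5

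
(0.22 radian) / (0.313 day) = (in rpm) 7.768e-05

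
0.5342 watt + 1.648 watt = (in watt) 2.182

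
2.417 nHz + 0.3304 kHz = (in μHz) 3.304e+08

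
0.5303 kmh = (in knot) 0.2863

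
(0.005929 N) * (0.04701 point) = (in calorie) 2.35e-08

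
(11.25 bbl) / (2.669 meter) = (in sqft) 7.213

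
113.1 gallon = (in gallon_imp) 94.18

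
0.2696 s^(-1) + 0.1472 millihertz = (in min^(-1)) 16.18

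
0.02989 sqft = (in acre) 6.862e-07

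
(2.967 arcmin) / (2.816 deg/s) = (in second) 0.01756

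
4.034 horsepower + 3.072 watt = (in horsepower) 4.038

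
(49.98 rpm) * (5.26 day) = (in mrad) 2.379e+09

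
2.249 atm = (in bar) 2.279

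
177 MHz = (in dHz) 1.77e+09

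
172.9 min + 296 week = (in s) 1.79e+08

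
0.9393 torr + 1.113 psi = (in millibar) 77.99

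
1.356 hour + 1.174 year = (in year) 1.174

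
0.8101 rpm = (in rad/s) 0.08483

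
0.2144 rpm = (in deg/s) 1.286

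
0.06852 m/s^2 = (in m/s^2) 0.06852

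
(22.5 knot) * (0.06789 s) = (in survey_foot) 2.578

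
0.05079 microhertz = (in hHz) 5.079e-10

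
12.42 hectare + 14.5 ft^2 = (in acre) 30.69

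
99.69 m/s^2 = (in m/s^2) 99.69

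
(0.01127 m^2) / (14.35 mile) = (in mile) 3.032e-10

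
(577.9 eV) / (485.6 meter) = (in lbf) 4.286e-20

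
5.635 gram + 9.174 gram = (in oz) 0.5224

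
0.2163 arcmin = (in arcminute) 0.2163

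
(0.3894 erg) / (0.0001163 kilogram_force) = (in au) 2.282e-16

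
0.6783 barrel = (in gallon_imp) 23.72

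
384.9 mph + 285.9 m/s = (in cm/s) 4.58e+04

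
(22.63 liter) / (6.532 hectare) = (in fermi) 3.464e+08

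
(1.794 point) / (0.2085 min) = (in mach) 1.486e-07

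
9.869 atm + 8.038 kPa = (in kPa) 1008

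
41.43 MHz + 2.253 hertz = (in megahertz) 41.43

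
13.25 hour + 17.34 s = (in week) 0.0789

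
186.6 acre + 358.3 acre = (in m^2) 2.205e+06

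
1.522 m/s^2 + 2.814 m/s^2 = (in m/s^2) 4.336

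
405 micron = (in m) 0.000405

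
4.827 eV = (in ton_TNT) 1.848e-28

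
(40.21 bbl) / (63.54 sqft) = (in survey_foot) 3.553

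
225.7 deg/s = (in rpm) 37.62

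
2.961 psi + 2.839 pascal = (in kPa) 20.42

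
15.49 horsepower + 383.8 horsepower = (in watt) 2.978e+05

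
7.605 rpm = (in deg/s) 45.63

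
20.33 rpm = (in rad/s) 2.129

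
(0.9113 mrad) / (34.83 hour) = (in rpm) 6.94e-08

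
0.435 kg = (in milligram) 4.35e+05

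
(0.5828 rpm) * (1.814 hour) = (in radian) 398.6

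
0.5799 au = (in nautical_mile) 4.684e+07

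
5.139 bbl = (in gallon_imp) 179.7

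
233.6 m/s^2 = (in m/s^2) 233.6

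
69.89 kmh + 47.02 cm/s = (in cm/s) 1988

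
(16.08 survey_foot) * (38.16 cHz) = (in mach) 0.005493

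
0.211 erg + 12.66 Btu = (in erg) 1.336e+11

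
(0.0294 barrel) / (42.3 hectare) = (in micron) 0.01105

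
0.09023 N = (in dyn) 9023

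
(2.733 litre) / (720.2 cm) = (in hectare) 3.795e-08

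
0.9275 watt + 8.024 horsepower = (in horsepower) 8.025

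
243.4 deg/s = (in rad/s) 4.248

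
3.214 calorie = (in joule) 13.45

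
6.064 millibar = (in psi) 0.08795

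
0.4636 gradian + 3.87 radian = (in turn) 0.6171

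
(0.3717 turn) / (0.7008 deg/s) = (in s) 190.9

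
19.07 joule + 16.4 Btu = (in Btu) 16.42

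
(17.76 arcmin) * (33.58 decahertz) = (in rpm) 16.57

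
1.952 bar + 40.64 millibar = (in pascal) 1.993e+05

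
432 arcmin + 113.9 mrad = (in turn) 0.03813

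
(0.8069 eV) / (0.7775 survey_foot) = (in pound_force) 1.226e-19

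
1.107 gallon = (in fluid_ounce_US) 141.7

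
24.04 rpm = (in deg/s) 144.2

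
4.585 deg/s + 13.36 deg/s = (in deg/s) 17.95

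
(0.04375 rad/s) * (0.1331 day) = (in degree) 2.883e+04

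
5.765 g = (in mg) 5765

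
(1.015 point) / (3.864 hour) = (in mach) 7.56e-11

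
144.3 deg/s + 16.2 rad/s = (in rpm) 178.7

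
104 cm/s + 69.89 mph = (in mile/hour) 72.22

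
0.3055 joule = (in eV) 1.907e+18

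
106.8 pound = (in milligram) 4.844e+07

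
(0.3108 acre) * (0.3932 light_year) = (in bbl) 2.943e+19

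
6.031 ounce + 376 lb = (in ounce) 6022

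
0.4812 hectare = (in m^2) 4812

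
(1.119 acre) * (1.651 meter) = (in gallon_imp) 1.645e+06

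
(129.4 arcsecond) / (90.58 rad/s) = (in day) 8.016e-11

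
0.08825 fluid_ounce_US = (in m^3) 2.61e-06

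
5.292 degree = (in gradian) 5.88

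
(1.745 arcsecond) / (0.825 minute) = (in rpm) 1.632e-06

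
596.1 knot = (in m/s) 306.7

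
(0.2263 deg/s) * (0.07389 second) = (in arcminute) 1.003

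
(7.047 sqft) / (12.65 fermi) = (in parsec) 0.001677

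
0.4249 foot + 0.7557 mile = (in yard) 1330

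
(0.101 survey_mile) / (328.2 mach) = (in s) 0.001455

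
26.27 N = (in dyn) 2.627e+06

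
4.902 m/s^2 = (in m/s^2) 4.902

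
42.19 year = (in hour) 3.696e+05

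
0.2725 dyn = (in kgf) 2.779e-07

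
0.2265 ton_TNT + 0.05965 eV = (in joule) 9.477e+08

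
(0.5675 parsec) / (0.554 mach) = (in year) 2.944e+06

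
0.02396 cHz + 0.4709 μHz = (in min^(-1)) 0.0144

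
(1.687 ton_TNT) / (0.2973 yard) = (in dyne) 2.596e+15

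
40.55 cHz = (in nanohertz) 4.055e+08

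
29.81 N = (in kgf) 3.04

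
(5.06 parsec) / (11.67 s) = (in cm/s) 1.338e+18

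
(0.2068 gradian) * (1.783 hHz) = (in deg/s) 33.19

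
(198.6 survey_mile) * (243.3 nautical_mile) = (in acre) 3.559e+07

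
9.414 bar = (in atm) 9.291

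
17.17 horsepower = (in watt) 1.28e+04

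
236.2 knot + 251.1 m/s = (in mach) 1.094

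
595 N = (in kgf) 60.67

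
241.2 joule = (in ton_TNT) 5.765e-08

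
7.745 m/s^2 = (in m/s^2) 7.745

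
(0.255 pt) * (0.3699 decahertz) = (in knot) 0.0006468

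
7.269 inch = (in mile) 0.0001147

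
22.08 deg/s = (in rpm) 3.68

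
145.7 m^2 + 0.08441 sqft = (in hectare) 0.01457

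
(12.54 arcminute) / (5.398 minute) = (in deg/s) 0.0006453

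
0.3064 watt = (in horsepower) 0.0004109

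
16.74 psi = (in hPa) 1154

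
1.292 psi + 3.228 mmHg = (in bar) 0.09338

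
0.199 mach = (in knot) 131.7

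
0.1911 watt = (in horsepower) 0.0002563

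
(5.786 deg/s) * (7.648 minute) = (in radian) 46.34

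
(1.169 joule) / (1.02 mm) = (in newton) 1146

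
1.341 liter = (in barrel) 0.008435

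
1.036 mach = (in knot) 685.7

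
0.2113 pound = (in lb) 0.2113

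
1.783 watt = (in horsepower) 0.002391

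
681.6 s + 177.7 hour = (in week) 1.059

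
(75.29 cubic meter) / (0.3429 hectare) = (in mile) 1.364e-05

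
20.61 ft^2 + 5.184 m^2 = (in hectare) 0.0007099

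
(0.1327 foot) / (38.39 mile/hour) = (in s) 0.002357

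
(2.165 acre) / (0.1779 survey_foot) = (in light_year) 1.708e-11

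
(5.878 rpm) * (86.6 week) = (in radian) 3.224e+07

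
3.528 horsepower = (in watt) 2631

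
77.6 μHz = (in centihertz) 0.00776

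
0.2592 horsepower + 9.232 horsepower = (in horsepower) 9.491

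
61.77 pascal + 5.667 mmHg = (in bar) 0.008173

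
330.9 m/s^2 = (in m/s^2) 330.9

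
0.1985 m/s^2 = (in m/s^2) 0.1985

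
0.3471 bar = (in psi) 5.034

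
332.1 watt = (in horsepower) 0.4454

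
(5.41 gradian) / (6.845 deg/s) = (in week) 1.176e-06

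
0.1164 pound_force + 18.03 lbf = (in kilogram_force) 8.231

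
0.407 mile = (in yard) 716.3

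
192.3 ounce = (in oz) 192.3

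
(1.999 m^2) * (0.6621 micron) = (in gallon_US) 0.0003496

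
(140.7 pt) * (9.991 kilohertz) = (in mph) 1109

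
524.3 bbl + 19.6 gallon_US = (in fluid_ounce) 2.821e+06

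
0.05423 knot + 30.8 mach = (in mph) 2.346e+04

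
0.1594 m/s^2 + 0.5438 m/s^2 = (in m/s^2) 0.7032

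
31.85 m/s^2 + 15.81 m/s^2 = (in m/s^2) 47.66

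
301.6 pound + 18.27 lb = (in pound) 319.9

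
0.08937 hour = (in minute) 5.362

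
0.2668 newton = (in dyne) 2.668e+04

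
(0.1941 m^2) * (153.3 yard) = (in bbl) 171.1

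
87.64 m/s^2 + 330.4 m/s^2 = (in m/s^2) 418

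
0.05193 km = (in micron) 5.193e+07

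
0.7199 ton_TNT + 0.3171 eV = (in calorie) 7.199e+08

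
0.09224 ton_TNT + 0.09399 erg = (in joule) 3.859e+08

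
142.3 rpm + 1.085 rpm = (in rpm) 143.4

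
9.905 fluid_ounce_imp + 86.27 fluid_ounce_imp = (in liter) 2.733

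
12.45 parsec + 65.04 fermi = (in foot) 1.26e+18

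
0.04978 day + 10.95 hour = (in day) 0.506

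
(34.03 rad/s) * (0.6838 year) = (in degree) 4.205e+10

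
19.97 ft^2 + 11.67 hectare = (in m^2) 1.167e+05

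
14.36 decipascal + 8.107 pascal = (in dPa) 95.43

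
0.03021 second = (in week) 4.995e-08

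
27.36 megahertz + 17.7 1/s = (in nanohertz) 2.736e+16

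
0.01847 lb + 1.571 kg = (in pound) 3.482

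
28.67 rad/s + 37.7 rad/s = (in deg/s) 3803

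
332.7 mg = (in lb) 0.0007335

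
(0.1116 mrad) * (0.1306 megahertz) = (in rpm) 139.2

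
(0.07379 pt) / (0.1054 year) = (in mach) 2.3e-14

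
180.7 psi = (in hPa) 1.246e+04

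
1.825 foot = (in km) 0.0005563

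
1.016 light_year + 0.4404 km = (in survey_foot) 3.154e+16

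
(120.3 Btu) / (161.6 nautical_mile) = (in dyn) 4.241e+04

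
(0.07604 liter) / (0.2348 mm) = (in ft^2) 3.486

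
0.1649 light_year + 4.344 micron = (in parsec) 0.05056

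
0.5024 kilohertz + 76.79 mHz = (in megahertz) 0.0005025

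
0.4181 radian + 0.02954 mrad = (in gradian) 26.62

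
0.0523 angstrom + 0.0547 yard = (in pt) 141.8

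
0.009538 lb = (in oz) 0.1526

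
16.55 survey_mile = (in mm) 2.663e+07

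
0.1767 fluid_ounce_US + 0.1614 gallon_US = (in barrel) 0.003876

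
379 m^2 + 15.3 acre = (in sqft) 6.705e+05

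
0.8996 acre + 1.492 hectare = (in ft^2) 1.998e+05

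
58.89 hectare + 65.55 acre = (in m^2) 8.542e+05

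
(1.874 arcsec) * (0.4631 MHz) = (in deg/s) 241.1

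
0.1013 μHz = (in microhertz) 0.1013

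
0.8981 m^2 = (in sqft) 9.667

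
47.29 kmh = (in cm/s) 1314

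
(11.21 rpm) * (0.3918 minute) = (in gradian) 1757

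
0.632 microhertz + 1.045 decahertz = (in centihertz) 1045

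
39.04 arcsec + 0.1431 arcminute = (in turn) 3.675e-05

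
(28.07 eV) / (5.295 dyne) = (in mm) 8.494e-11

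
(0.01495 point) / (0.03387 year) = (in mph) 1.105e-11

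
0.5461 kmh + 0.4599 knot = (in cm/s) 38.83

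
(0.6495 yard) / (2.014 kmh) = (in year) 3.366e-08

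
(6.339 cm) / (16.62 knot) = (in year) 2.351e-10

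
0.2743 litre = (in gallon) 0.07246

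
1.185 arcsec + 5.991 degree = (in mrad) 104.6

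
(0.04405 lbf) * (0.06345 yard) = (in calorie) 0.002717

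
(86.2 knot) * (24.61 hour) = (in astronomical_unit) 2.626e-05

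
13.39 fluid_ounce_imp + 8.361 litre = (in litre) 8.741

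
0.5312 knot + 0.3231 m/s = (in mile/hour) 1.334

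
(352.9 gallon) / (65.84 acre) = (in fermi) 5.014e+09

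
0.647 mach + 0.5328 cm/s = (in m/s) 220.3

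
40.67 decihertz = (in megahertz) 4.067e-06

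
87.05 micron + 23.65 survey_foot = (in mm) 7209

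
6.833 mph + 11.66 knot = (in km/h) 32.59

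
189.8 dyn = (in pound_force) 0.0004267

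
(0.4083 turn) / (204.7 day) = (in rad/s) 1.451e-07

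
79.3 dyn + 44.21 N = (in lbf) 9.939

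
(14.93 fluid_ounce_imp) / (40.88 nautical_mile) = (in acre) 1.385e-12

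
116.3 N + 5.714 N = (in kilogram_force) 12.44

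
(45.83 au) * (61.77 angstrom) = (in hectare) 4.235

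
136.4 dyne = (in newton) 0.001364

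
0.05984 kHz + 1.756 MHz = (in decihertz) 1.756e+07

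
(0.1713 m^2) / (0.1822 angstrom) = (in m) 9.402e+09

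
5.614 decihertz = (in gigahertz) 5.614e-10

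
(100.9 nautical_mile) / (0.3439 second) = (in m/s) 5.434e+05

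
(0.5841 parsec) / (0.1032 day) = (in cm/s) 2.021e+14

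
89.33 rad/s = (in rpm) 853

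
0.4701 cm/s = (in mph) 0.01052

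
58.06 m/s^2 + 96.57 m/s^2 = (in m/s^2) 154.6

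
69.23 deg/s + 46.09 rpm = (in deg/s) 345.8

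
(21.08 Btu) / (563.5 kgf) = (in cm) 402.5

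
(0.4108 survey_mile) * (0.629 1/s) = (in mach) 1.221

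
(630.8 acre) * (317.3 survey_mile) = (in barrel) 8.199e+12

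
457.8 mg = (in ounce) 0.01615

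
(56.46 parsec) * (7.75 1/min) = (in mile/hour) 5.034e+17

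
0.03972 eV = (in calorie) 1.521e-21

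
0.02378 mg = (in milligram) 0.02378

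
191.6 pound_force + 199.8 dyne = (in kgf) 86.91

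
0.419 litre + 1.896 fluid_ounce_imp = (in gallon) 0.1249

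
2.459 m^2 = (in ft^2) 26.47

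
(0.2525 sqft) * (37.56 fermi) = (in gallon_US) 2.328e-13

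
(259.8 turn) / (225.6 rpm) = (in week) 0.0001142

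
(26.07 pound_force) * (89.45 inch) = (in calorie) 62.97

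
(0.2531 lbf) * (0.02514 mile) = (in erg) 4.555e+08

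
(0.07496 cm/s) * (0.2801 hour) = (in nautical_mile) 0.0004081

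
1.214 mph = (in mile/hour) 1.214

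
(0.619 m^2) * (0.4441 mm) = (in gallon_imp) 0.06047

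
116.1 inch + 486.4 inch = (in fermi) 1.53e+16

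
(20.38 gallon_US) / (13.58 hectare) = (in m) 5.681e-07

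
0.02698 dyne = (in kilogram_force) 2.751e-08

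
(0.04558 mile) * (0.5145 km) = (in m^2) 3.774e+04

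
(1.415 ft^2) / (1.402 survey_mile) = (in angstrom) 5.826e+05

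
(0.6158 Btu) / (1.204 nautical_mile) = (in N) 0.2914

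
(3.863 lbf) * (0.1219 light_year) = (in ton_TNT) 4.736e+06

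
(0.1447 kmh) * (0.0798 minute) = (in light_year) 2.034e-17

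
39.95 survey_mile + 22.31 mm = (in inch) 2.531e+06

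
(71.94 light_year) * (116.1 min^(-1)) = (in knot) 2.56e+18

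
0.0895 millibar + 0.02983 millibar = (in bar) 0.0001193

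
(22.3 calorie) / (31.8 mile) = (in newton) 0.001823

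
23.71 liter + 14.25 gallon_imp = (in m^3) 0.08849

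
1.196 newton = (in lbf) 0.2689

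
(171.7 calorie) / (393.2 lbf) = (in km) 0.0004107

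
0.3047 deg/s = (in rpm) 0.05078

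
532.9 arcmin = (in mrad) 155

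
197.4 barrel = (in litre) 3.138e+04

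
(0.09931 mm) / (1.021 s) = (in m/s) 9.727e-05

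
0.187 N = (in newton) 0.187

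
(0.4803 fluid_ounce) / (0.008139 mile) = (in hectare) 1.084e-10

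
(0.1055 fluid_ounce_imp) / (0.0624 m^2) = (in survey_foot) 0.0001576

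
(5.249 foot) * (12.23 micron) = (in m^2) 1.957e-05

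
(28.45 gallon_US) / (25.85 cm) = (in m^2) 0.4166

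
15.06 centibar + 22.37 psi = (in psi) 24.55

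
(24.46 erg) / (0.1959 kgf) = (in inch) 5.013e-05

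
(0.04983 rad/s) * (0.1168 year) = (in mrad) 1.835e+08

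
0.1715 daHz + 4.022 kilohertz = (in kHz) 4.024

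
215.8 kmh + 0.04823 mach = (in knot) 148.4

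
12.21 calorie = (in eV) 3.189e+20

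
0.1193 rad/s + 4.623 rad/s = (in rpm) 45.29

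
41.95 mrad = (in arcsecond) 8653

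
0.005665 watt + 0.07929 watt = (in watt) 0.08496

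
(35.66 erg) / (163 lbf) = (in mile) 3.056e-12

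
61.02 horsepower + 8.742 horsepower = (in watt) 5.202e+04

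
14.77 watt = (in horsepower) 0.01981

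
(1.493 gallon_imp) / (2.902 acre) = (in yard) 6.32e-07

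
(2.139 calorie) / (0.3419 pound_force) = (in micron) 5.885e+06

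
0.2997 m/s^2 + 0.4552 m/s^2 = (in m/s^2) 0.7549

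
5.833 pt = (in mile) 1.279e-06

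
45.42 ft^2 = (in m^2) 4.22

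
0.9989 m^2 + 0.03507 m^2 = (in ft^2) 11.13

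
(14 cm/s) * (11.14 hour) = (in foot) 1.842e+04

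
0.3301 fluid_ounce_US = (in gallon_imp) 0.002147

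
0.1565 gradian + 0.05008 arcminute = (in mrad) 2.473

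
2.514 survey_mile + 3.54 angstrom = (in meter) 4046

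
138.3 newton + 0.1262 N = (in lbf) 31.12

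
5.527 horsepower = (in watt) 4121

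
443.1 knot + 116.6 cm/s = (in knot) 445.4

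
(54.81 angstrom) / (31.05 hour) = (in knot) 9.531e-14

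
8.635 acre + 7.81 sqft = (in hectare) 3.495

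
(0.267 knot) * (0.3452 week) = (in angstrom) 2.868e+14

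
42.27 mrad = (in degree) 2.422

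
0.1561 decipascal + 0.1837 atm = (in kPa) 18.61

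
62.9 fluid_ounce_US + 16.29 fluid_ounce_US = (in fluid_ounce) 79.19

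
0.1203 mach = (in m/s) 40.96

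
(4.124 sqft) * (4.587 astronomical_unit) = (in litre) 2.629e+14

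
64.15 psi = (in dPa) 4.423e+06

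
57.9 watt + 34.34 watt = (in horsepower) 0.1237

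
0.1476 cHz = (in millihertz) 1.476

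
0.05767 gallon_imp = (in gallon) 0.06926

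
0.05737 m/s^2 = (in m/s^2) 0.05737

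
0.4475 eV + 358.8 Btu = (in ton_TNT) 9.048e-05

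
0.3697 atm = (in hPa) 374.6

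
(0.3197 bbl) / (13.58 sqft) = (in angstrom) 4.029e+08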